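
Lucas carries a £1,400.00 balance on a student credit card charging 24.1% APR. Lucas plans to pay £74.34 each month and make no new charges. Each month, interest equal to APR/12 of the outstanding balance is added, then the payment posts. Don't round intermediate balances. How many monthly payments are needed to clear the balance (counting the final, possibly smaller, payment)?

24 months

Monthly rate r = 24.1%/12 = 2.00833% = 0.0200833.
Recurrence: B ← B·(1+r) − £74.34.
Month 1: interest £28.12; balance after payment £1,353.78.
Month 2: interest £27.19; balance after payment £1,306.63.
Closed form: n = −ln(1 − rB₀/P)/ln(1+r) = −ln(0.62178)/ln(1.02008) ≈ 23.896, so the balance reaches zero during payment 24.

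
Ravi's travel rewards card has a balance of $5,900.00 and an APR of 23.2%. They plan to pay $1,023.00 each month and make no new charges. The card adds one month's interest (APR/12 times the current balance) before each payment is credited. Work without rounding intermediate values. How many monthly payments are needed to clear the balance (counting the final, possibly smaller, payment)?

7 months

Monthly rate r = 23.2%/12 = 1.93333% = 0.0193333.
Recurrence: B ← B·(1+r) − $1,023.00.
Month 1: interest $114.07; balance after payment $4,991.07.
Month 2: interest $96.49; balance after payment $4,064.56.
Closed form: n = −ln(1 − rB₀/P)/ln(1+r) = −ln(0.8885)/ln(1.01933) ≈ 6.174, so the balance reaches zero during payment 7.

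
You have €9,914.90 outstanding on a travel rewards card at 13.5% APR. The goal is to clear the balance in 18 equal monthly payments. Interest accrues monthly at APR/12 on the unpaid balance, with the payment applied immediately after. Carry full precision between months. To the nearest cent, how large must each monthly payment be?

€611.56

Monthly rate r = 13.5%/12 = 1.125% = 0.01125.
Level-payment amortization: P = B₀·r / (1 − (1+r)^(−n)) = 9914.90·0.01125 / (1 − 1.01125^(−18)).
Denominator 1 − (1+r)^(−18) = 0.182389657.
P = 111.543 / 0.182389657 ≈ 611.56.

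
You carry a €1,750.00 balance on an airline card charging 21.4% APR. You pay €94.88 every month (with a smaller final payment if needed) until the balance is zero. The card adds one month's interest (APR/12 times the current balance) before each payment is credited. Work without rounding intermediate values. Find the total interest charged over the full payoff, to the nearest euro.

Monthly rate r = 21.4%/12 = 1.78333% = 0.0178333.
Payoff takes n = ⌈−ln(1 − rB₀/P)/ln(1+r)⌉ = ⌈22.566⌉ = 23 payments; the last is €53.87.
Total paid = 22·€94.88 + €53.87 = €2,141.23.
Total interest = total paid − principal = €2,141.23 − €1,750.00 = €391.23.

€391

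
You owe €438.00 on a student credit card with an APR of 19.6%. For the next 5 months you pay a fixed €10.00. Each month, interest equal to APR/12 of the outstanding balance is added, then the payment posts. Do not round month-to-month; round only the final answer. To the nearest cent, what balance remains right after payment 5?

Monthly rate r = 19.6%/12 = 1.63333% = 0.0163333.
Each month: B ← B·(1+r) − €10.00.
Month 1: interest €7.15; balance after payment €435.15.
Month 2: interest €7.11; balance after payment €432.26.
Month 3: interest €7.06; balance after payment €429.32.
Month 4: interest €7.01; balance after payment €426.33.
Month 5: interest €6.96; balance after payment €423.30.

€423.30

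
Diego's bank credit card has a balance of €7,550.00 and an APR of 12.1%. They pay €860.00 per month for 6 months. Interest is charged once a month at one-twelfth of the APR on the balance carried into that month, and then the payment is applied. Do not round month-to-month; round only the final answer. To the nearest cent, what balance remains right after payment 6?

€2,726.61

Monthly rate r = 12.1%/12 = 1.00833% = 0.0100833.
Each month: B ← B·(1+r) − €860.00.
Month 1: interest €76.13; balance after payment €6,766.13.
Month 2: interest €68.23; balance after payment €5,974.35.
Month 3: interest €60.24; balance after payment €5,174.60.
Month 4: interest €52.18; balance after payment €4,366.77.
Month 5: interest €44.03; balance after payment €3,550.80.
Month 6: interest €35.80; balance after payment €2,726.61.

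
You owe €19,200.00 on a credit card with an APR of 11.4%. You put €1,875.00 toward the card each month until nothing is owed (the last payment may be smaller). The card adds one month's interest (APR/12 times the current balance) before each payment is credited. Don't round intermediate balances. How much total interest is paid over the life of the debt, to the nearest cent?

€1,096.33

Monthly rate r = 11.4%/12 = 0.95% = 0.0095.
Payoff takes n = ⌈−ln(1 − rB₀/P)/ln(1+r)⌉ = ⌈10.824⌉ = 11 payments; the last is €1,546.33.
Total paid = 10·€1,875.00 + €1,546.33 = €20,296.33.
Total interest = total paid − principal = €20,296.33 − €19,200.00 = €1,096.33.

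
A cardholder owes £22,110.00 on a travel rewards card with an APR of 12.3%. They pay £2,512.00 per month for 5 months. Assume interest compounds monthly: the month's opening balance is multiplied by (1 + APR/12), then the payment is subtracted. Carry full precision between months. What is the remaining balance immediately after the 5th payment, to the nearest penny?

£10,446.47

Monthly rate r = 12.3%/12 = 1.025% = 0.01025.
Each month: B ← B·(1+r) − £2,512.00.
Month 1: interest £226.63; balance after payment £19,824.63.
Month 2: interest £203.20; balance after payment £17,515.83.
Month 3: interest £179.54; balance after payment £15,183.37.
Month 4: interest £155.63; balance after payment £12,827.00.
Month 5: interest £131.48; balance after payment £10,446.47.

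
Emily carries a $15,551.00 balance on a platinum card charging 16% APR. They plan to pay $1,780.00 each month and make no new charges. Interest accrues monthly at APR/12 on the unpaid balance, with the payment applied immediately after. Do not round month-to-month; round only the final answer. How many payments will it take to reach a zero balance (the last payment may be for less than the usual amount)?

Monthly rate r = 16%/12 = 1.33333% = 0.0133333.
Recurrence: B ← B·(1+r) − $1,780.00.
Month 1: interest $207.35; balance after payment $13,978.35.
Month 2: interest $186.38; balance after payment $12,384.72.
Closed form: n = −ln(1 − rB₀/P)/ln(1+r) = −ln(0.88351)/ln(1.01333) ≈ 9.350, so the balance reaches zero during payment 10.

10 payments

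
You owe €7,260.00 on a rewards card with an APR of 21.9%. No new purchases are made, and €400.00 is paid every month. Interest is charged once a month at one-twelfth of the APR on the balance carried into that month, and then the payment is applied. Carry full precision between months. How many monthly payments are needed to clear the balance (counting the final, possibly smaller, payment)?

Monthly rate r = 21.9%/12 = 1.825% = 0.01825.
Recurrence: B ← B·(1+r) − €400.00.
Month 1: interest €132.50; balance after payment €6,992.49.
Month 2: interest €127.61; balance after payment €6,720.11.
Closed form: n = −ln(1 − rB₀/P)/ln(1+r) = −ln(0.66876)/ln(1.01825) ≈ 22.246, so the balance reaches zero during payment 23.

23 months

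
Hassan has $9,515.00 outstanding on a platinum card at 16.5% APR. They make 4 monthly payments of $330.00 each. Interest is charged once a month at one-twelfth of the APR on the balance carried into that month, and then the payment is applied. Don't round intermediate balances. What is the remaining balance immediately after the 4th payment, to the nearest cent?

$8,701.74

Monthly rate r = 16.5%/12 = 1.375% = 0.01375.
Each month: B ← B·(1+r) − $330.00.
Month 1: interest $130.83; balance after payment $9,315.83.
Month 2: interest $128.09; balance after payment $9,113.92.
Month 3: interest $125.32; balance after payment $8,909.24.
Month 4: interest $122.50; balance after payment $8,701.74.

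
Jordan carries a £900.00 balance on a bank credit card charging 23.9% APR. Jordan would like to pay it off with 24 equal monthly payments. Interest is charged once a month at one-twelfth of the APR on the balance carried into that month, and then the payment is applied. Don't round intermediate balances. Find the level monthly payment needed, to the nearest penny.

Monthly rate r = 23.9%/12 = 1.99167% = 0.0199167.
Level-payment amortization: P = B₀·r / (1 − (1+r)^(−n)) = 900.00·0.0199167 / (1 − 1.01992^(−24)).
Denominator 1 − (1+r)^(−24) = 0.377058204.
P = 17.925 / 0.377058204 ≈ 47.54.

£47.54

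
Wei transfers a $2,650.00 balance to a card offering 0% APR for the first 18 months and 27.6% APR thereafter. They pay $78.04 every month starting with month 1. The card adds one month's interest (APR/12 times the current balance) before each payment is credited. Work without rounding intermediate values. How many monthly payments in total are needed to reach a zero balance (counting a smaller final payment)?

39 payments

Promo months 1–18 at r₀ = 0%/12 = 0; months 19+ at r₁ = 27.6%/12 = 0.023.
After month 18 (no interest yet): B = $2,650.00 − 18·$78.04 = $1,245.28.
Then at r₁ with $78.04/mo: n₂ = −ln(1 − r₁·B/P)/ln(1+r₁) ≈ 20.11 → 21 more payments.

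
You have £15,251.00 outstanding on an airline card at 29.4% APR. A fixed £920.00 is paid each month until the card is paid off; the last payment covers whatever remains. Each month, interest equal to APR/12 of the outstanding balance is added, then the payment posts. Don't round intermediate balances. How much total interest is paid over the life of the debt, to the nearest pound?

Monthly rate r = 29.4%/12 = 2.45% = 0.0245.
Payoff takes n = ⌈−ln(1 − rB₀/P)/ln(1+r)⌉ = ⌈21.529⌉ = 22 payments; the last is £489.84.
Total paid = 21·£920.00 + £489.84 = £19,809.84.
Total interest = total paid − principal = £19,809.84 − £15,251.00 = £4,558.84.

£4,559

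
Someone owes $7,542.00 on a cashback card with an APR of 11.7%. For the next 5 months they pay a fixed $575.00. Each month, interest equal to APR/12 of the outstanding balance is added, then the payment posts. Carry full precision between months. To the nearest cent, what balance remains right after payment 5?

Monthly rate r = 11.7%/12 = 0.975% = 0.00975.
Each month: B ← B·(1+r) − $575.00.
Month 1: interest $73.53; balance after payment $7,040.53.
Month 2: interest $68.65; balance after payment $6,534.18.
Month 3: interest $63.71; balance after payment $6,022.89.
Month 4: interest $58.72; balance after payment $5,506.61.
Month 5: interest $53.69; balance after payment $4,985.30.

$4,985.30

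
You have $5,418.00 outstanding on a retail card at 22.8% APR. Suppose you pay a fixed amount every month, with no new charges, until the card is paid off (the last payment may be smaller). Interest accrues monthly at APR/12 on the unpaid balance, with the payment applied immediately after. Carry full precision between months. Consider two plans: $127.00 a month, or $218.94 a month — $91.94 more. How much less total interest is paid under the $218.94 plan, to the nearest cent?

Monthly rate r = 22.8%/12 = 1.9% = 0.019.
At $127.00/mo: n = ⌈−ln(1 − rB₀/P)/ln(1+r)⌉ = 89 payments (last $50.25); total interest = total paid − $5,418.00 = $5,808.25.
At $218.94/mo: 34 payments (last $164.48); total interest $1,971.50.
Interest saved = $5,808.25 − $1,971.50 = $3,836.75.

$3,836.75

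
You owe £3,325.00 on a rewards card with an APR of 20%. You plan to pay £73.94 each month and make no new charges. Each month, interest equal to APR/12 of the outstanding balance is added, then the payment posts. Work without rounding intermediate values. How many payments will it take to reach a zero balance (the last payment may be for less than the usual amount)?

Monthly rate r = 20%/12 = 1.66667% = 0.0166667.
Recurrence: B ← B·(1+r) − £73.94.
Month 1: interest £55.42; balance after payment £3,306.48.
Month 2: interest £55.11; balance after payment £3,287.64.
Closed form: n = −ln(1 − rB₀/P)/ln(1+r) = −ln(0.25052)/ln(1.01667) ≈ 83.744, so the balance reaches zero during payment 84.

84 months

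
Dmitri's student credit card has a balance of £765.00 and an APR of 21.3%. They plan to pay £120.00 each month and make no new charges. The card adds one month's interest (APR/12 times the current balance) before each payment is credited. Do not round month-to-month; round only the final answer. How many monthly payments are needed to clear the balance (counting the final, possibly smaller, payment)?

Monthly rate r = 21.3%/12 = 1.775% = 0.01775.
Recurrence: B ← B·(1+r) − £120.00.
Month 1: interest £13.58; balance after payment £658.58.
Month 2: interest £11.69; balance after payment £550.27.
Closed form: n = −ln(1 − rB₀/P)/ln(1+r) = −ln(0.88684)/ln(1.01775) ≈ 6.825, so the balance reaches zero during payment 7.

7 payments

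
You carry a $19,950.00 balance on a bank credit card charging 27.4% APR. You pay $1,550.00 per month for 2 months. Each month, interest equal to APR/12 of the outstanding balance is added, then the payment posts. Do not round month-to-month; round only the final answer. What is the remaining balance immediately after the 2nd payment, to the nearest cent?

Monthly rate r = 27.4%/12 = 2.28333% = 0.0228333.
Each month: B ← B·(1+r) − $1,550.00.
Month 1: interest $455.52; balance after payment $18,855.53.
Month 2: interest $430.53; balance after payment $17,736.06.

$17,736.06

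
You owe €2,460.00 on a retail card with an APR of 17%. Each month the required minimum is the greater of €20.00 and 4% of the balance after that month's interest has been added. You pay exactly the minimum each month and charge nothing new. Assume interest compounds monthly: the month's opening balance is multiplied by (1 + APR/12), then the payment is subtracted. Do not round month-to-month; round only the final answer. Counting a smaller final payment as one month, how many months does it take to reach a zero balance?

91 months

Monthly rate r = 17%/12 = 1.41667% = 0.0141667.
While 4% of the post-interest balance exceeds €20.00, each month B ← (B·(1+r))·(1 − 0.04), i.e. B shrinks by the factor (1+r)·0.96 = 0.9736.
This holds for months 1–61. Entering month 62 the balance is €481.00; 4% of the post-interest balance is now below €20.00, so the flat €20.00 minimum applies from here.
From month 62 a fixed €20.00 at rate r clears €481.00 in 30 more payments. Total: 61 + 30 = 91 months.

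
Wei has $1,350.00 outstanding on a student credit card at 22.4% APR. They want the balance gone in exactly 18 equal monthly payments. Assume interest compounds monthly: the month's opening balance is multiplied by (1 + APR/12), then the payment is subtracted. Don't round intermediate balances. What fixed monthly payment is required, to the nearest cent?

$89.00

Monthly rate r = 22.4%/12 = 1.86667% = 0.0186667.
Level-payment amortization: P = B₀·r / (1 − (1+r)^(−n)) = 1350.00·0.0186667 / (1 − 1.01867^(−18)).
Denominator 1 − (1+r)^(−18) = 0.283159908.
P = 25.2 / 0.283159908 ≈ 89.00.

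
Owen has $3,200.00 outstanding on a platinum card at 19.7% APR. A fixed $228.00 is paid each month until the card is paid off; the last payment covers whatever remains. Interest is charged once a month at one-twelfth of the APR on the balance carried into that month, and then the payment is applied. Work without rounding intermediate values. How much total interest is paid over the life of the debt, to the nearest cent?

Monthly rate r = 19.7%/12 = 1.64167% = 0.0164167.
Payoff takes n = ⌈−ln(1 − rB₀/P)/ln(1+r)⌉ = ⌈16.084⌉ = 17 payments; the last is $19.22.
Total paid = 16·$228.00 + $19.22 = $3,667.22.
Total interest = total paid − principal = $3,667.22 − $3,200.00 = $467.22.

$467.22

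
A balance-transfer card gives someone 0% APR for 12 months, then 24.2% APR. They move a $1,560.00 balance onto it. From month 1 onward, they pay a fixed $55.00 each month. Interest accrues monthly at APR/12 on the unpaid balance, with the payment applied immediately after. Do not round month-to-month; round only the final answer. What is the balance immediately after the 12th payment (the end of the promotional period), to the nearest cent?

Promo months 1–12 at r₀ = 0%/12 = 0; months 13+ at r₁ = 24.2%/12 = 0.0201667.
After month 12 (no interest yet): B = $1,560.00 − 12·$55.00 = $900.00.

$900.00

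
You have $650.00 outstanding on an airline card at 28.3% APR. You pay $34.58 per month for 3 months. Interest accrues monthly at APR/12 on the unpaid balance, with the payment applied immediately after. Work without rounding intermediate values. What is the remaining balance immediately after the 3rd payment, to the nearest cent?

Monthly rate r = 28.3%/12 = 2.35833% = 0.0235833.
Each month: B ← B·(1+r) − $34.58.
Month 1: interest $15.33; balance after payment $630.75.
Month 2: interest $14.88; balance after payment $611.04.
Month 3: interest $14.41; balance after payment $590.87.

$590.87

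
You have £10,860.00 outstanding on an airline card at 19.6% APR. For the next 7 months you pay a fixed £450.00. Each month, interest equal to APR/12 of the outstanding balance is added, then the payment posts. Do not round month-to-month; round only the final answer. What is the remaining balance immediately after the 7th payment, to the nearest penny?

Monthly rate r = 19.6%/12 = 1.63333% = 0.0163333.
Each month: B ← B·(1+r) − £450.00.
Month 1: interest £177.38; balance after payment £10,587.38.
Month 2: interest £172.93; balance after payment £10,310.31.
Month 3: interest £168.40; balance after payment £10,028.71.
Month 4: interest £163.80; balance after payment £9,742.51.
Month 5: interest £159.13; balance after payment £9,451.64.
Month 6: interest £154.38; balance after payment £9,156.02.
Month 7: interest £149.55; balance after payment £8,855.56.

£8,855.56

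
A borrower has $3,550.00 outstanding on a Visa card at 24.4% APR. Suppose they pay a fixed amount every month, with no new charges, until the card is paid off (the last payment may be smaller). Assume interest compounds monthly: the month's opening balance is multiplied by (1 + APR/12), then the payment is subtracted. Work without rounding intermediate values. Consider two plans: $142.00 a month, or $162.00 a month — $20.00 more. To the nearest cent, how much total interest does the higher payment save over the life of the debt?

Monthly rate r = 24.4%/12 = 2.03333% = 0.0203333.
At $142.00/mo: n = ⌈−ln(1 − rB₀/P)/ln(1+r)⌉ = 36 payments (last $38.56); total interest = total paid − $3,550.00 = $1,458.56.
At $162.00/mo: 30 payments (last $49.23); total interest $1,197.23.
Interest saved = $1,458.56 − $1,197.23 = $261.33.

$261.33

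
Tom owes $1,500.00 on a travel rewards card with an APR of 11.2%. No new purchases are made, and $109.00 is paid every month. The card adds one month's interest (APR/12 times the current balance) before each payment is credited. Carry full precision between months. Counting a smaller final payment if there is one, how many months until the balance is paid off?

15 payments

Monthly rate r = 11.2%/12 = 0.933333% = 0.00933333.
Recurrence: B ← B·(1+r) − $109.00.
Month 1: interest $14.00; balance after payment $1,405.00.
Month 2: interest $13.11; balance after payment $1,309.11.
Closed form: n = −ln(1 − rB₀/P)/ln(1+r) = −ln(0.87156)/ln(1.00933) ≈ 14.798, so the balance reaches zero during payment 15.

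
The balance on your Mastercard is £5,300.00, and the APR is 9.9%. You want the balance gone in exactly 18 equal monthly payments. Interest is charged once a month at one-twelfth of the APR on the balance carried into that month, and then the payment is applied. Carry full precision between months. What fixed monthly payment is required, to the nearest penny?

Monthly rate r = 9.9%/12 = 0.825% = 0.00825.
Level-payment amortization: P = B₀·r / (1 − (1+r)^(−n)) = 5300.00·0.00825 / (1 − 1.00825^(−18)).
Denominator 1 − (1+r)^(−18) = 0.13747469.
P = 43.725 / 0.13747469 ≈ 318.06.

£318.06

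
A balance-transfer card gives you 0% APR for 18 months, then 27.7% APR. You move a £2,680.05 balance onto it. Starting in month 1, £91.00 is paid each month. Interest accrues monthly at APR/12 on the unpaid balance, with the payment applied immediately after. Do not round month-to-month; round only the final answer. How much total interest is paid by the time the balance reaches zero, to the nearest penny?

£182.28

Promo months 1–18 at r₀ = 0%/12 = 0; months 19+ at r₁ = 27.7%/12 = 0.0230833.
After month 18 (no interest yet): B = £2,680.05 − 18·£91.00 = £1,042.05.
Then at r₁ with £91.00/mo: n₂ = −ln(1 − r₁·B/P)/ln(1+r₁) ≈ 13.45 → 14 more payments.
Total paid = 31·£91.00 + £41.33 = £2,862.33; interest = £2,862.33 − £2,680.05 = £182.28.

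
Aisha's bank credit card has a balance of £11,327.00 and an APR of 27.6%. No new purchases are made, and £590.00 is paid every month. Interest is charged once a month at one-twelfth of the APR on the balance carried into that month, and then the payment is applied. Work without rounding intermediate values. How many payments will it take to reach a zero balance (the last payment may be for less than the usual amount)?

Monthly rate r = 27.6%/12 = 2.3% = 0.023.
Recurrence: B ← B·(1+r) − £590.00.
Month 1: interest £260.52; balance after payment £10,997.52.
Month 2: interest £252.94; balance after payment £10,660.46.
Closed form: n = −ln(1 − rB₀/P)/ln(1+r) = −ln(0.55844)/ln(1.023) ≈ 25.621, so the balance reaches zero during payment 26.

26 months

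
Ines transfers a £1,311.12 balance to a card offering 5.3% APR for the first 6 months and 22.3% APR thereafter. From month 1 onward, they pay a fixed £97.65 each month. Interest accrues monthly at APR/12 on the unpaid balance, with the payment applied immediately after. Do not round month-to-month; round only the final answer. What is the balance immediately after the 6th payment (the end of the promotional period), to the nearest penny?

Promo months 1–6 at r₀ = 5.3%/12 = 0.00441667; months 7+ at r₁ = 22.3%/12 = 0.0185833.
After month 6: iterate B ← B·(1+r₀) − £97.65 for 6 months → £753.84.

£753.84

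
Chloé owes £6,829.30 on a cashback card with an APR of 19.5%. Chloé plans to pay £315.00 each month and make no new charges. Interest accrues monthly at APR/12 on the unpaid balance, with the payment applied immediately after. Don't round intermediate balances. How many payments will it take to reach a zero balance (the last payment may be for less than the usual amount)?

27 payments

Monthly rate r = 19.5%/12 = 1.625% = 0.01625.
Recurrence: B ← B·(1+r) − £315.00.
Month 1: interest £110.98; balance after payment £6,625.28.
Month 2: interest £107.66; balance after payment £6,417.94.
Closed form: n = −ln(1 − rB₀/P)/ln(1+r) = −ln(0.64769)/ln(1.01625) ≈ 26.945, so the balance reaches zero during payment 27.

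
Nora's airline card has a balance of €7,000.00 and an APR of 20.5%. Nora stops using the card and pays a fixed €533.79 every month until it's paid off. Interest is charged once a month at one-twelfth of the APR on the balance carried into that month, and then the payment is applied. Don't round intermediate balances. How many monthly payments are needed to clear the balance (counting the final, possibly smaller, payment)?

Monthly rate r = 20.5%/12 = 1.70833% = 0.0170833.
Recurrence: B ← B·(1+r) − €533.79.
Month 1: interest €119.58; balance after payment €6,585.79.
Month 2: interest €112.51; balance after payment €6,164.51.
Closed form: n = −ln(1 − rB₀/P)/ln(1+r) = −ln(0.77597)/ln(1.01708) ≈ 14.974, so the balance reaches zero during payment 15.

15 payments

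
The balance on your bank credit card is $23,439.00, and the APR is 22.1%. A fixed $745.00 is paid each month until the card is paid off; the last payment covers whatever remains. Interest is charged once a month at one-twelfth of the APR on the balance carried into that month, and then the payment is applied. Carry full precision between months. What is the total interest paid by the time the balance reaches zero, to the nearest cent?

$11,921.12

Monthly rate r = 22.1%/12 = 1.84167% = 0.0184167.
Payoff takes n = ⌈−ln(1 − rB₀/P)/ln(1+r)⌉ = ⌈47.461⌉ = 48 payments; the last is $345.12.
Total paid = 47·$745.00 + $345.12 = $35,360.12.
Total interest = total paid − principal = $35,360.12 − $23,439.00 = $11,921.12.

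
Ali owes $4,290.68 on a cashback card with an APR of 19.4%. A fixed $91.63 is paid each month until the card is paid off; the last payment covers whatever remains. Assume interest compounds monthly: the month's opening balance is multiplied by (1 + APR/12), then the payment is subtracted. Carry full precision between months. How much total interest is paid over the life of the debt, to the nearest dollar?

$3,793

Monthly rate r = 19.4%/12 = 1.61667% = 0.0161667.
Payoff takes n = ⌈−ln(1 − rB₀/P)/ln(1+r)⌉ = ⌈88.218⌉ = 89 payments; the last is $20.11.
Total paid = 88·$91.63 + $20.11 = $8,083.55.
Total interest = total paid − principal = $8,083.55 − $4,290.68 = $3,792.87.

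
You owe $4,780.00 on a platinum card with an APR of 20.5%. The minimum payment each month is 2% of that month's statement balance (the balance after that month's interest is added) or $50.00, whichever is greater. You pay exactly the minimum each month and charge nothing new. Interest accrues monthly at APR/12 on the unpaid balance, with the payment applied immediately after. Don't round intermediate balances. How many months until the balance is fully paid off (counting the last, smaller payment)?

Monthly rate r = 20.5%/12 = 1.70833% = 0.0170833.
While 2% of the post-interest balance exceeds $50.00, each month B ← (B·(1+r))·(1 − 0.02), i.e. B shrinks by the factor (1+r)·0.98 = 0.99674.
This holds for months 1–204. Entering month 205 the balance is $2,456.30; 2% of the post-interest balance is now below $50.00, so the flat $50.00 minimum applies from here.
From month 205 a fixed $50.00 at rate r clears $2,456.30 in 108 more payments. Total: 204 + 108 = 312 months.

312 months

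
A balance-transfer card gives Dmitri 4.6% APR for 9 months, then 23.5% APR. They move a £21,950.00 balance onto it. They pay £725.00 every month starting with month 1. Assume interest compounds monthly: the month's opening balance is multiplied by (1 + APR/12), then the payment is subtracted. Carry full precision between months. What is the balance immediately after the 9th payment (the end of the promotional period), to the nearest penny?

£16,093.04

Promo months 1–9 at r₀ = 4.6%/12 = 0.00383333; months 10+ at r₁ = 23.5%/12 = 0.0195833.
After month 9: iterate B ← B·(1+r₀) − £725.00 for 9 months → £16,093.04.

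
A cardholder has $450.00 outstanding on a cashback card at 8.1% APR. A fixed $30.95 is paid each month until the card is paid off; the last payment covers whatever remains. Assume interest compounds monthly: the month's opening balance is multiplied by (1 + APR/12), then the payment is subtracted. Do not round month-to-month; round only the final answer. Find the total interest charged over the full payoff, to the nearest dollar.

Monthly rate r = 8.1%/12 = 0.675% = 0.00675.
Payoff takes n = ⌈−ln(1 − rB₀/P)/ln(1+r)⌉ = ⌈15.355⌉ = 16 payments; the last is $11.01.
Total paid = 15·$30.95 + $11.01 = $475.26.
Total interest = total paid − principal = $475.26 − $450.00 = $25.26.

$25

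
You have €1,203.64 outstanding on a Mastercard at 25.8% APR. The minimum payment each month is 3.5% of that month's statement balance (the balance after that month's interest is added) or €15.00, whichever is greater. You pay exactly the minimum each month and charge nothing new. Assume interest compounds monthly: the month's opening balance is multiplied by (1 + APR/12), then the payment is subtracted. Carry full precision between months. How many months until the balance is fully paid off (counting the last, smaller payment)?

117 months

Monthly rate r = 25.8%/12 = 2.15% = 0.0215.
While 3.5% of the post-interest balance exceeds €15.00, each month B ← (B·(1+r))·(1 − 0.035), i.e. B shrinks by the factor (1+r)·0.965 = 0.98575.
This holds for months 1–74. Entering month 75 the balance is €416.06; 3.5% of the post-interest balance is now below €15.00, so the flat €15.00 minimum applies from here.
From month 75 a fixed €15.00 at rate r clears €416.06 in 43 more payments. Total: 74 + 43 = 117 months.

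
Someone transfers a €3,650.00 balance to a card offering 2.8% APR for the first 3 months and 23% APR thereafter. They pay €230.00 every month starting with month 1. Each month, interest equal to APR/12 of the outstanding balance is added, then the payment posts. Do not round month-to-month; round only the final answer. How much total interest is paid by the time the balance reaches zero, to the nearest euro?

€504

Promo months 1–3 at r₀ = 2.8%/12 = 0.00233333; months 4+ at r₁ = 23%/12 = 0.0191667.
After month 3: iterate B ← B·(1+r₀) − €230.00 for 3 months → €2,984.00.
Then at r₁ with €230.00/mo: n₂ = −ln(1 − r₁·B/P)/ln(1+r₁) ≈ 15.06 → 16 more payments.
Total paid = 18·€230.00 + €13.77 = €4,153.77; interest = €4,153.77 − €3,650.00 = €503.77.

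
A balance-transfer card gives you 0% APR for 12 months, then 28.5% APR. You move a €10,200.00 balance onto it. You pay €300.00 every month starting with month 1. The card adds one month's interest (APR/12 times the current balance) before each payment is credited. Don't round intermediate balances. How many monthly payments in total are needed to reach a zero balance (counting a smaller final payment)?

44 months

Promo months 1–12 at r₀ = 0%/12 = 0; months 13+ at r₁ = 28.5%/12 = 0.02375.
After month 12 (no interest yet): B = €10,200.00 − 12·€300.00 = €6,600.00.
Then at r₁ with €300.00/mo: n₂ = −ln(1 − r₁·B/P)/ln(1+r₁) ≈ 31.49 → 32 more payments.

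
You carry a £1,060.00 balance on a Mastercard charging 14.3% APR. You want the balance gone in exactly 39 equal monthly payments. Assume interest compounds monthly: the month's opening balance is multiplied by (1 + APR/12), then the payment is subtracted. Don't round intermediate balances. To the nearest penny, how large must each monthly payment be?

£34.14

Monthly rate r = 14.3%/12 = 1.19167% = 0.0119167.
Level-payment amortization: P = B₀·r / (1 − (1+r)^(−n)) = 1060.00·0.0119167 / (1 − 1.01192^(−39)).
Denominator 1 − (1+r)^(−39) = 0.369979342.
P = 12.6317 / 0.369979342 ≈ 34.14.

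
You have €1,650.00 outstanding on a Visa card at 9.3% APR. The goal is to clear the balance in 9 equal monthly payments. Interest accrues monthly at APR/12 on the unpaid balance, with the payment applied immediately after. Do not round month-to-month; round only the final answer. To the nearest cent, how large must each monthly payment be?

Monthly rate r = 9.3%/12 = 0.775% = 0.00775.
Level-payment amortization: P = B₀·r / (1 − (1+r)^(−n)) = 1650.00·0.00775 / (1 − 1.00775^(−9)).
Denominator 1 − (1+r)^(−9) = 0.067122242.
P = 12.7875 / 0.067122242 ≈ 190.51.

€190.51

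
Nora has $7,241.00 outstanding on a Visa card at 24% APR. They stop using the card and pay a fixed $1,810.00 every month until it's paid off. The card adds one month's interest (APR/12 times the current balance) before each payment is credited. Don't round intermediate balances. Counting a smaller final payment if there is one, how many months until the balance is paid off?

Monthly rate r = 24%/12 = 2% = 0.02.
Recurrence: B ← B·(1+r) − $1,810.00.
Month 1: interest $144.82; balance after payment $5,575.82.
Month 2: interest $111.52; balance after payment $3,877.34.
Month 3: interest $77.55; balance after payment $2,144.88.
Month 4: interest $42.90; balance after payment $377.78.
Month 5: interest $7.56; balance after payment $0.00.

5 payments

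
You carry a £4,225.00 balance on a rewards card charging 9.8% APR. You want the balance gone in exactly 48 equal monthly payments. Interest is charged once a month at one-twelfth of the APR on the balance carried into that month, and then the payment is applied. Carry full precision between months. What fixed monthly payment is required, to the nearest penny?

£106.75

Monthly rate r = 9.8%/12 = 0.816667% = 0.00816667.
Level-payment amortization: P = B₀·r / (1 − (1+r)^(−n)) = 4225.00·0.00816667 / (1 − 1.00817^(−48)).
Denominator 1 − (1+r)^(−48) = 0.323219305.
P = 34.5042 / 0.323219305 ≈ 106.75.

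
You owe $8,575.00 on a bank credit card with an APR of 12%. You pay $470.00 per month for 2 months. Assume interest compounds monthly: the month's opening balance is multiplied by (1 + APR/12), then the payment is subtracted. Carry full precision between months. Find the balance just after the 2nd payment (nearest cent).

$7,802.66

Monthly rate r = 12%/12 = 1% = 0.01.
Each month: B ← B·(1+r) − $470.00.
Month 1: interest $85.75; balance after payment $8,190.75.
Month 2: interest $81.91; balance after payment $7,802.66.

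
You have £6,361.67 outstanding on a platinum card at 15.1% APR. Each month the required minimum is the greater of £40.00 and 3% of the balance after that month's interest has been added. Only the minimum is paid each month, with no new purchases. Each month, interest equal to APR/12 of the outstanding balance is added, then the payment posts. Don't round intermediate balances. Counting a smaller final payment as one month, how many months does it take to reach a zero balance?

131 months

Monthly rate r = 15.1%/12 = 1.25833% = 0.0125833.
While 3% of the post-interest balance exceeds £40.00, each month B ← (B·(1+r))·(1 − 0.03), i.e. B shrinks by the factor (1+r)·0.97 = 0.98221.
This holds for months 1–88. Entering month 89 the balance is £1,310.36; 3% of the post-interest balance is now below £40.00, so the flat £40.00 minimum applies from here.
From month 89 a fixed £40.00 at rate r clears £1,310.36 in 43 more payments. Total: 88 + 43 = 131 months.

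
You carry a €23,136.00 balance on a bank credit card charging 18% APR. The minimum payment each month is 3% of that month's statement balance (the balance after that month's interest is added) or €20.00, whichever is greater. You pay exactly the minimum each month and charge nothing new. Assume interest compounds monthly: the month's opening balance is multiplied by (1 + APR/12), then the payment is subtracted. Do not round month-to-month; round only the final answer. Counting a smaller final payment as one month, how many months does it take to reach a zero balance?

275 months

Monthly rate r = 18%/12 = 1.5% = 0.015.
While 3% of the post-interest balance exceeds €20.00, each month B ← (B·(1+r))·(1 − 0.03), i.e. B shrinks by the factor (1+r)·0.97 = 0.98455.
This holds for months 1–229. Entering month 230 the balance is €654.24; 3% of the post-interest balance is now below €20.00, so the flat €20.00 minimum applies from here.
From month 230 a fixed €20.00 at rate r clears €654.24 in 46 more payments. Total: 229 + 46 = 275 months.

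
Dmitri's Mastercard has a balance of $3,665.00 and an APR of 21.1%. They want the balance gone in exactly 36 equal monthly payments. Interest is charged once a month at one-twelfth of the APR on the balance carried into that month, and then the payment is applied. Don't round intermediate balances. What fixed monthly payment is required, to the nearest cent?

Monthly rate r = 21.1%/12 = 1.75833% = 0.0175833.
Level-payment amortization: P = B₀·r / (1 − (1+r)^(−n)) = 3665.00·0.0175833 / (1 − 1.01758^(−36)).
Denominator 1 − (1+r)^(−36) = 0.46607466.
P = 64.4429 / 0.46607466 ≈ 138.27.

$138.27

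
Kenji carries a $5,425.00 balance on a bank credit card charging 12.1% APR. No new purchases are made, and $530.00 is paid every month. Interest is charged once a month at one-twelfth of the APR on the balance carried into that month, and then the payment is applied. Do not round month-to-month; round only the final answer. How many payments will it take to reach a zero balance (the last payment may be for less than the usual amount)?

11 months

Monthly rate r = 12.1%/12 = 1.00833% = 0.0100833.
Recurrence: B ← B·(1+r) − $530.00.
Month 1: interest $54.70; balance after payment $4,949.70.
Month 2: interest $49.91; balance after payment $4,469.61.
Closed form: n = −ln(1 − rB₀/P)/ln(1+r) = −ln(0.89679)/ln(1.01008) ≈ 10.858, so the balance reaches zero during payment 11.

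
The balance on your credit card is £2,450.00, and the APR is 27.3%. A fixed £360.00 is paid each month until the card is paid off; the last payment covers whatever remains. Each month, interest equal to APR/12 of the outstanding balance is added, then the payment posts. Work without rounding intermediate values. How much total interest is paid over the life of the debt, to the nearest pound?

Monthly rate r = 27.3%/12 = 2.275% = 0.02275.
Payoff takes n = ⌈−ln(1 − rB₀/P)/ln(1+r)⌉ = ⌈7.478⌉ = 8 payments; the last is £173.01.
Total paid = 7·£360.00 + £173.01 = £2,693.01.
Total interest = total paid − principal = £2,693.01 − £2,450.00 = £243.01.

£243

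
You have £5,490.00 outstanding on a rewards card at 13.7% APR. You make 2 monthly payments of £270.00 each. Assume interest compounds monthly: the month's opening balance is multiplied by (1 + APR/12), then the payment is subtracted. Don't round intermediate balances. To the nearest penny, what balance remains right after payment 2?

Monthly rate r = 13.7%/12 = 1.14167% = 0.0114167.
Each month: B ← B·(1+r) − £270.00.
Month 1: interest £62.68; balance after payment £5,282.68.
Month 2: interest £60.31; balance after payment £5,072.99.

£5,072.99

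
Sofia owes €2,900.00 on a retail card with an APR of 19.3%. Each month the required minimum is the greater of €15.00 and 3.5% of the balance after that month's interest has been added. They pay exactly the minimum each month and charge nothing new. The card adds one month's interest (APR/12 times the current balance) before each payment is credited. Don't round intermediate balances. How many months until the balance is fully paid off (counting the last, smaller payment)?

136 months

Monthly rate r = 19.3%/12 = 1.60833% = 0.0160833.
While 3.5% of the post-interest balance exceeds €15.00, each month B ← (B·(1+r))·(1 − 0.035), i.e. B shrinks by the factor (1+r)·0.965 = 0.98052.
This holds for months 1–99. Entering month 100 the balance is €413.62; 3.5% of the post-interest balance is now below €15.00, so the flat €15.00 minimum applies from here.
From month 100 a fixed €15.00 at rate r clears €413.62 in 37 more payments. Total: 99 + 37 = 136 months.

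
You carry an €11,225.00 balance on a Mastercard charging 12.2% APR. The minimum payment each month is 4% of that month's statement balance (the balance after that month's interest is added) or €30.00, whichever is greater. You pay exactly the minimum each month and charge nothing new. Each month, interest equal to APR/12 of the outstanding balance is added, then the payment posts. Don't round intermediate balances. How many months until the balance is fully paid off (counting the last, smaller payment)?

118 months

Monthly rate r = 12.2%/12 = 1.01667% = 0.0101667.
While 4% of the post-interest balance exceeds €30.00, each month B ← (B·(1+r))·(1 − 0.04), i.e. B shrinks by the factor (1+r)·0.96 = 0.96976.
This holds for months 1–89. Entering month 90 the balance is €729.97; 4% of the post-interest balance is now below €30.00, so the flat €30.00 minimum applies from here.
From month 90 a fixed €30.00 at rate r clears €729.97 in 29 more payments. Total: 89 + 29 = 118 months.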